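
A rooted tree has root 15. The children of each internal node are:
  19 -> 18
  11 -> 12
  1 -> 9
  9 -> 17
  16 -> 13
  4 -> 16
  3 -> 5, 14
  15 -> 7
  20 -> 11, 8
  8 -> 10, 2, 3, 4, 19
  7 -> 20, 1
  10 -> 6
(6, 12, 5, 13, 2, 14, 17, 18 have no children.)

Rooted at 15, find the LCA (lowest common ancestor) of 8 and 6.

Ancestors of 8 (toward the root): 8, 20, 7, 15.
Ancestors of 6: 6, 10, 8, 20, 7, 15.
The deepest node appearing in both lists is 8.

8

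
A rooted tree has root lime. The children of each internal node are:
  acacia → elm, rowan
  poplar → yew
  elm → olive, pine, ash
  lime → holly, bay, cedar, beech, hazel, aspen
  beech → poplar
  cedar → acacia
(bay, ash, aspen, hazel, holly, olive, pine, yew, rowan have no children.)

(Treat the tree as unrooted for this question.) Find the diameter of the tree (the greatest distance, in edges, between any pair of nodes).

7

A longest path is pine – elm – acacia – cedar – lime – beech – poplar – yew, with 7 edges.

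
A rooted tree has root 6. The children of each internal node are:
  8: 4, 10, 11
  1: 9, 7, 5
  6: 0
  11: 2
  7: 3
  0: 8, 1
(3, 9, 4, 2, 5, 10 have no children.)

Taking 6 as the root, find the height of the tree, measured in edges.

4

3 sits deepest: 6 – 0 – 1 – 7 – 3 — 4 edges from the root.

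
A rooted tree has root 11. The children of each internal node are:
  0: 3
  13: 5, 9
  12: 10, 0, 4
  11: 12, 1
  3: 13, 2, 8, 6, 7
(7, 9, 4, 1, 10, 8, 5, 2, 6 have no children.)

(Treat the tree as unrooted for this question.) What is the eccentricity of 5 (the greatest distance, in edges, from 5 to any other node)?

6

The node farthest from 5 is 1, via 5-13-3-0-12-11-1 — 6 edges.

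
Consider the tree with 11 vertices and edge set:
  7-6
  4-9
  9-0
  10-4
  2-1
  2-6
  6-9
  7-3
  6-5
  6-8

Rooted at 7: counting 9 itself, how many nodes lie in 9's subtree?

4

9's subtree: {9, 0, 4, 10}, size 4.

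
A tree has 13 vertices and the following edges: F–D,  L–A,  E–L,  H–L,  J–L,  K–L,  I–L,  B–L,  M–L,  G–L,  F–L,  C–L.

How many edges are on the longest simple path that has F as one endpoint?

2

A farthest node from F is A (G, K, C, J, E, B, M, I, H also at distance 2).
The path F – L – A has 2 edges.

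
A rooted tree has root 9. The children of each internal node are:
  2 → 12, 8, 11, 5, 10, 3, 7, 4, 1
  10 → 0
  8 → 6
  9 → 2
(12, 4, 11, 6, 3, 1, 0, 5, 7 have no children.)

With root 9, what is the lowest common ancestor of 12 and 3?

2

Path 12→root: 12 2 9; path 3→root: 3 2 9.
First common node: 2.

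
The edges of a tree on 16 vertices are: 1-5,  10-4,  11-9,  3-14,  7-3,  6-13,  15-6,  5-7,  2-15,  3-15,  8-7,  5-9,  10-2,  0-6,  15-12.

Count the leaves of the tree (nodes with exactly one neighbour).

8

The leaves are 0, 1, 4, 8, 11, 12, 13, 14.
That is 8 leaves.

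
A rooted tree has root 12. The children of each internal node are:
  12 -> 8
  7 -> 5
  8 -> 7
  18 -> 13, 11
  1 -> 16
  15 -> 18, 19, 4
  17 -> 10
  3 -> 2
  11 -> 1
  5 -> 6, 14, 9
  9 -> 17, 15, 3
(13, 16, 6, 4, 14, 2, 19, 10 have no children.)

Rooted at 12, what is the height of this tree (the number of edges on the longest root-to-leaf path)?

9

The longest root-to-leaf path is 12-8-7-5-9-15-18-11-1-16 (9 edges).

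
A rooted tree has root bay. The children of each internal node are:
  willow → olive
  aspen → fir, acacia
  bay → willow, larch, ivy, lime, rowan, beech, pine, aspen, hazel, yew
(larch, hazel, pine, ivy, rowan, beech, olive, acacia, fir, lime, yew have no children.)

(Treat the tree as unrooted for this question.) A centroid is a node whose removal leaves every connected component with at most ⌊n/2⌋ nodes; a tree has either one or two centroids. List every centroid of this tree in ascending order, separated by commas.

bay

If bay is removed the pieces have sizes 3, 2, 1, 1, 1, 1, 1, 1, 1, 1, all ≤ ⌊14/2⌋ = 7.
No neighbour of bay does as well, so bay is the unique centroid.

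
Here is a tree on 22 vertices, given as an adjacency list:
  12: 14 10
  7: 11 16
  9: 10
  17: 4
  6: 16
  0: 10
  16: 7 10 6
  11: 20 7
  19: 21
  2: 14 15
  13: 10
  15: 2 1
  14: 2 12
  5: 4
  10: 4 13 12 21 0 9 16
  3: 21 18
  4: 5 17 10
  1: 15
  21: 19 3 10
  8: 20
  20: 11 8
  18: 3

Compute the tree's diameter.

10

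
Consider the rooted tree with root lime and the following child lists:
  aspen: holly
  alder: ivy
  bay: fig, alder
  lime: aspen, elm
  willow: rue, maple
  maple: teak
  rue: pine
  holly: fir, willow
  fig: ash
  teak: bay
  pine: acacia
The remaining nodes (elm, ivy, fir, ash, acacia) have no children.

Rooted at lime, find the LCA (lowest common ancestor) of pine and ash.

pine's ancestor chain is pine, rue, willow, holly, aspen, lime and ash's is ash, fig, bay, teak, maple, willow, holly, aspen, lime; they first meet at willow.

willow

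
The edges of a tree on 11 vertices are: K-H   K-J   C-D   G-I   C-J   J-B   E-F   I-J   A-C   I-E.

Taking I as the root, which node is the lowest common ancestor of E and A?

Ancestors of E (toward the root): E, I.
Ancestors of A: A, C, J, I.
The deepest node appearing in both lists is I.

I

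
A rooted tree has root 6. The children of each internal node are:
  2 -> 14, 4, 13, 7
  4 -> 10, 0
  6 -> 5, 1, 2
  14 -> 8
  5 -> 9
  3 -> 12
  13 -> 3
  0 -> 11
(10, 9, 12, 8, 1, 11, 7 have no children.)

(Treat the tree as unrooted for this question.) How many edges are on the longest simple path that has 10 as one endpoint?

Distances from 10 peak at 5, attained at 9 (12 also at distance 5).
10-4-2-6-5-9

5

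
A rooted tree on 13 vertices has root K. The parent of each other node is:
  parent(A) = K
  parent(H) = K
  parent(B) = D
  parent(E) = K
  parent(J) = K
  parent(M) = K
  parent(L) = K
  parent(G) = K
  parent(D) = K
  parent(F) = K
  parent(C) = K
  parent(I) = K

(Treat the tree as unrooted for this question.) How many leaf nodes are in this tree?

11

Degree-1 nodes: A, B, C, E, F, G, H, I, J, L, M — 11 of them.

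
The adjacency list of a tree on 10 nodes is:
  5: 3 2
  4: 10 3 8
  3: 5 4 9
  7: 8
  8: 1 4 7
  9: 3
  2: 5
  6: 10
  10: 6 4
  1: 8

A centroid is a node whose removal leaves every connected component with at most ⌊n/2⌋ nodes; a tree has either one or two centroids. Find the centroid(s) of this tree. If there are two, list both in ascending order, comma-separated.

4

If 4 is removed the pieces have sizes 4, 3, 2, all ≤ ⌊10/2⌋ = 5.
Every other node leaves some component of size > 5, so the centroid is unique.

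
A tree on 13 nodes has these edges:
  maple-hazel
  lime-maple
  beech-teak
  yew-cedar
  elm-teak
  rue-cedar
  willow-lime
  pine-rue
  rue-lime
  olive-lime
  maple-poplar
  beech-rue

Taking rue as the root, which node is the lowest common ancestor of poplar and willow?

lime

Ancestors of poplar (toward the root): poplar, maple, lime, rue.
Ancestors of willow: willow, lime, rue.
The deepest node appearing in both lists is lime.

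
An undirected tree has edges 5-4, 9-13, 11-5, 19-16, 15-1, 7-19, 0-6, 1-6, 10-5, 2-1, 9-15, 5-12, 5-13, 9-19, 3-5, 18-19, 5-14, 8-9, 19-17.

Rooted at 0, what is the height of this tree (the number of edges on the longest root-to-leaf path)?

7

A deepest node is 4, reached by 0-6-1-15-9-13-5-4.
That path has 7 edges, so the height is 7.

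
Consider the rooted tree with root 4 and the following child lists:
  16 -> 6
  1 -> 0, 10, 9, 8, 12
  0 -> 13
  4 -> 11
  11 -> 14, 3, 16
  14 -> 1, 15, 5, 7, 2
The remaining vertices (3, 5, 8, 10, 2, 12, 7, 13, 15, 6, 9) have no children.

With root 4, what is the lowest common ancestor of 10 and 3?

Path 10→root: 10 1 14 11 4; path 3→root: 3 11 4.
First common node: 11.

11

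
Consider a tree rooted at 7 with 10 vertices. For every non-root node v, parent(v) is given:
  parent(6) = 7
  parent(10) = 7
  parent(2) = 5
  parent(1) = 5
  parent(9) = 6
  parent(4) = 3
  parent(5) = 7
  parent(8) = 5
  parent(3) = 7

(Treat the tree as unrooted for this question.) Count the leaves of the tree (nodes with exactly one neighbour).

Degree-1 nodes: 1, 2, 4, 8, 9, 10 — 6 of them.

6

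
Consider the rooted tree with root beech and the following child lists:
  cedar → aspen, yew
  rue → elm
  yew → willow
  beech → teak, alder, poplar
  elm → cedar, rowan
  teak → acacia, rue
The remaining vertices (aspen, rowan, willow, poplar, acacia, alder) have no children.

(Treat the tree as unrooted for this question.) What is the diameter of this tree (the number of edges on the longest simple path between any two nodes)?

BFS from willow reaches alder last, at distance 7; BFS from alder confirms no node is farther.
Path: willow–yew–cedar–elm–rue–teak–beech–alder.

7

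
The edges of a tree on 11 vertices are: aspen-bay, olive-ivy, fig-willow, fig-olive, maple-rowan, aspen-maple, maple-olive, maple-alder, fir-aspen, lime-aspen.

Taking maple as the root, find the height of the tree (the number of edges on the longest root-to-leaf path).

A deepest node is willow, reached by maple–olive–fig–willow.
That path has 3 edges, so the height is 3.

3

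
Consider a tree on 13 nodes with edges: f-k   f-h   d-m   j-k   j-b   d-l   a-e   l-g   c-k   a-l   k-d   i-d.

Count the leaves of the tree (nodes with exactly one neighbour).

7

Degree-1 nodes: b, c, e, g, h, i, m — 7 of them.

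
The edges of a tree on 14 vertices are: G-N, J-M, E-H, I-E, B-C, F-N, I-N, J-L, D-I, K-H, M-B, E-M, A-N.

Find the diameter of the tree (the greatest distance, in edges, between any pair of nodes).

6

A longest path is C–B–M–E–I–N–F, with 6 edges.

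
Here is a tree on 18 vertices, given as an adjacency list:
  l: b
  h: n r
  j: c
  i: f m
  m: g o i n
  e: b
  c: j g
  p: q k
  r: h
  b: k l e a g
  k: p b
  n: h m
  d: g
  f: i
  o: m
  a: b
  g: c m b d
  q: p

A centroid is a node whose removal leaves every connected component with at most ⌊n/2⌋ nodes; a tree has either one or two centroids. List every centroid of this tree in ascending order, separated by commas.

g

If g is removed the pieces have sizes 7, 7, 2, 1, all ≤ ⌊18/2⌋ = 9.
No neighbour of g does as well, so g is the unique centroid.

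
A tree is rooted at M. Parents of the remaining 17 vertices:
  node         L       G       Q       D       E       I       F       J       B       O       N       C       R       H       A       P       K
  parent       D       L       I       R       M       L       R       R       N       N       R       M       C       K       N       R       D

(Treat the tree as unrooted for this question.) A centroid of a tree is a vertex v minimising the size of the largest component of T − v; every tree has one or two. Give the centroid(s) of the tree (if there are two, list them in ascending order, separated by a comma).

R

If R is removed the pieces have sizes 7, 4, 3, 1, 1, 1, all ≤ ⌊18/2⌋ = 9.
No neighbour of R does as well, so R is the unique centroid.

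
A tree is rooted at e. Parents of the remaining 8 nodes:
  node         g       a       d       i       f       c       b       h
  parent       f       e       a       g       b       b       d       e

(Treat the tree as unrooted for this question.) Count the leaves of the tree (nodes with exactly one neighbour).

3

Degree-1 nodes: c, h, i — 3 of them.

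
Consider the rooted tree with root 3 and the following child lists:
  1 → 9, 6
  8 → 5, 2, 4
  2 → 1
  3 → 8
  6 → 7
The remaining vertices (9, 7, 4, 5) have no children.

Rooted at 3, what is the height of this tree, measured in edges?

A deepest node is 7, reached by 3-8-2-1-6-7.
That path has 5 edges, so the height is 5.

5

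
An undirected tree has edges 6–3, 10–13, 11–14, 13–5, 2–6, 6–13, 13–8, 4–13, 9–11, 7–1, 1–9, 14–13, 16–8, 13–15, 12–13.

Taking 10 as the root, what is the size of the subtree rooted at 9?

9's subtree: {9, 1, 7}, size 3.

3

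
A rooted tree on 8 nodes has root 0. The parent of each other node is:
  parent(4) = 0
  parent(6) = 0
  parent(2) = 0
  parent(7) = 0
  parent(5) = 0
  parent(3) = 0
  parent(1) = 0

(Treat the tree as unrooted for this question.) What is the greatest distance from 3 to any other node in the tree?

Distances from 3 peak at 2, attained at 7 (4, 2, 5, 6, 1 also at distance 2).
3–0–7

2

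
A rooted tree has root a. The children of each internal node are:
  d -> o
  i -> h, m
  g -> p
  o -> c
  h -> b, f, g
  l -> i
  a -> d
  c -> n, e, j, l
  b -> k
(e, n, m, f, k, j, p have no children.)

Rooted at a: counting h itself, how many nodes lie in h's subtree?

Descendants of h (including itself): h, g, b, f, p, k. That's 6.

6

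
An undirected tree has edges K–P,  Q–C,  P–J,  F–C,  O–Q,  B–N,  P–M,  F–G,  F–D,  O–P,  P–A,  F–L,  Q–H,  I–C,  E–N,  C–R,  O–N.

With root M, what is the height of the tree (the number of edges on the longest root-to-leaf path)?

6

The longest root-to-leaf path is M – P – O – Q – C – F – G (6 edges).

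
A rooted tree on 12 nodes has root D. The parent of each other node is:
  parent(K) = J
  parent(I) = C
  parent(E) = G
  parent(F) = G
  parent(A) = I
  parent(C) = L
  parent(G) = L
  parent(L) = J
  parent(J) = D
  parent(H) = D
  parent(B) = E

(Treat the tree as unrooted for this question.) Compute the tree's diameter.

Starting from B, a farthest node is A at distance 6.
One longest path: B-E-G-L-C-I-A.
So the diameter is 6.

6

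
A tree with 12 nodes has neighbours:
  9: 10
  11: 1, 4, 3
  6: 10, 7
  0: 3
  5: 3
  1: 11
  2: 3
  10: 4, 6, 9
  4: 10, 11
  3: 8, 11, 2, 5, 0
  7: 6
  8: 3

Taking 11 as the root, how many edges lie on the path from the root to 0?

11 → 3 → 0 — 2 edges.

2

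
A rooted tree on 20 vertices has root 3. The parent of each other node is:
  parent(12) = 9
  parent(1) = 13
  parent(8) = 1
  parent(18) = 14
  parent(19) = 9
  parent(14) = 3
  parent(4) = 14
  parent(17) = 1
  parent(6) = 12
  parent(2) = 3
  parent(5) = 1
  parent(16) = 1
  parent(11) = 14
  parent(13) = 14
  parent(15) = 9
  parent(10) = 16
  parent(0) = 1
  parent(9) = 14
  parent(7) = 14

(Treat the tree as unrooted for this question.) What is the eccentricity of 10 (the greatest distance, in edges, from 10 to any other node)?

7

A farthest node from 10 is 6.
The path 10 – 16 – 1 – 13 – 14 – 9 – 12 – 6 has 7 edges.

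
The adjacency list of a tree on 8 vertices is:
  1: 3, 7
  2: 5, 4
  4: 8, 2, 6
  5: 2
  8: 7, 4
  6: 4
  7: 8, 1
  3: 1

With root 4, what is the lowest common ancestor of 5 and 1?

4

Path 5→root: 5 2 4; path 1→root: 1 7 8 4.
First common node: 4.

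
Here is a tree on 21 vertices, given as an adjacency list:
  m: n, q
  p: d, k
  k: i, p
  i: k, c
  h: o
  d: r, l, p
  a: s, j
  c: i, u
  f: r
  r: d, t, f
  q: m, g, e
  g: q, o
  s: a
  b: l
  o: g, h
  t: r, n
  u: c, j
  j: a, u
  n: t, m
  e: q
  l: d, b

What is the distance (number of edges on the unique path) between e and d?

6

The path is e – q – m – n – t – r – d, which has 6 edges.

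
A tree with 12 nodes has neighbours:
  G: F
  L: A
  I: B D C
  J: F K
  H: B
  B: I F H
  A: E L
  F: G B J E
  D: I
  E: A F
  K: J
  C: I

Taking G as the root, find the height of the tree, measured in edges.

4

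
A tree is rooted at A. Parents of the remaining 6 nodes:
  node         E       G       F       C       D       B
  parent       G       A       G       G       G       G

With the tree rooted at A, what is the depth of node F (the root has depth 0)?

2

A – G – F — 2 edges.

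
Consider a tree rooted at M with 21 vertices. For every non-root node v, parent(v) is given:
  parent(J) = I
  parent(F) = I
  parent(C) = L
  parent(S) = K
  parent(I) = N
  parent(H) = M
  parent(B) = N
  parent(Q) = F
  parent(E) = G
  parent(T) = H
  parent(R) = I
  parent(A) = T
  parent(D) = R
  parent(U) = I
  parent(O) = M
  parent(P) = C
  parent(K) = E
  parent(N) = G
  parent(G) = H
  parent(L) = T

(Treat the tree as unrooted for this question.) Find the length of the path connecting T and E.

3

Walking from T: T–H–G–E. Length 3.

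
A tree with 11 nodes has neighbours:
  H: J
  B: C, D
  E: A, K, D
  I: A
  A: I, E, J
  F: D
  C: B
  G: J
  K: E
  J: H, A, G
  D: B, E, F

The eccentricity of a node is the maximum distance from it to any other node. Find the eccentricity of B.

5

A farthest node from B is G (H also at distance 5).
The path B-D-E-A-J-G has 5 edges.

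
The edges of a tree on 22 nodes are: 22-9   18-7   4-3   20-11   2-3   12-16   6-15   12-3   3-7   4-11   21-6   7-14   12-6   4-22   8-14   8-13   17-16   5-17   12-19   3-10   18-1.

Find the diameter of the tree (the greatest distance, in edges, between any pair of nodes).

8

Starting from 13, a farthest node is 5 at distance 8.
One longest path: 13 - 8 - 14 - 7 - 3 - 12 - 16 - 17 - 5.
So the diameter is 8.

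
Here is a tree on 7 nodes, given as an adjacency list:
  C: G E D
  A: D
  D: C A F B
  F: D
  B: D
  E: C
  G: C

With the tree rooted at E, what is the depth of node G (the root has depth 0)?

2

E → C → G — 2 edges.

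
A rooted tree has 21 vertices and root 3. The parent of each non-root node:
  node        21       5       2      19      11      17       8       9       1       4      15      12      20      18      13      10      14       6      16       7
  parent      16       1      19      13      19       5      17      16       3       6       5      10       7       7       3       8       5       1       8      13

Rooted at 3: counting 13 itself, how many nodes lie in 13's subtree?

7

13's subtree: {13, 7, 19, 18, 20, 11, 2}, size 7.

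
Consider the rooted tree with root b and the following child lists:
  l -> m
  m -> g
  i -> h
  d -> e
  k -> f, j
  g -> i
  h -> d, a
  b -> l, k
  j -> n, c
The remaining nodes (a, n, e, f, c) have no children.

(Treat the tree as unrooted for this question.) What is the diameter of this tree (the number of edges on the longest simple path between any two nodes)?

Starting from n, a farthest node is e at distance 10.
One longest path: n–j–k–b–l–m–g–i–h–d–e.
So the diameter is 10.

10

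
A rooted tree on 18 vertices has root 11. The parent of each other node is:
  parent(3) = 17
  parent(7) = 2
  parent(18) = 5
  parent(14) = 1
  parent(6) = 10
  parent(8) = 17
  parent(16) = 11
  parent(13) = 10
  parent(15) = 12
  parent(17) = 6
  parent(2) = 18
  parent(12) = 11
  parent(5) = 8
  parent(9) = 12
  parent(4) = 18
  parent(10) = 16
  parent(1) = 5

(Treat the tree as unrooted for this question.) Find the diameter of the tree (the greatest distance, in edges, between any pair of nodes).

11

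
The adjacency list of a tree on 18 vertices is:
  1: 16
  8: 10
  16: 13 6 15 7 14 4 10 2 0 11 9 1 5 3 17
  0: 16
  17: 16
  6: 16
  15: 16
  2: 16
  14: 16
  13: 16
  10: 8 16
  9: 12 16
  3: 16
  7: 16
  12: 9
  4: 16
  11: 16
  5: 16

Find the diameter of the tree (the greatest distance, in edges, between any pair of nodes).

4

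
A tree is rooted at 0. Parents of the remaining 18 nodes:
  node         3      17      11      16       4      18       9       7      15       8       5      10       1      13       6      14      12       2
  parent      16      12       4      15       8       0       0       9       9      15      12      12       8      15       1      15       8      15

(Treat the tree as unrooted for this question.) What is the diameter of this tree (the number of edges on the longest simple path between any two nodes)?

6

BFS from 11 reaches 18 last, at distance 6; BFS from 18 confirms no node is farther.
Path: 11-4-8-15-9-0-18.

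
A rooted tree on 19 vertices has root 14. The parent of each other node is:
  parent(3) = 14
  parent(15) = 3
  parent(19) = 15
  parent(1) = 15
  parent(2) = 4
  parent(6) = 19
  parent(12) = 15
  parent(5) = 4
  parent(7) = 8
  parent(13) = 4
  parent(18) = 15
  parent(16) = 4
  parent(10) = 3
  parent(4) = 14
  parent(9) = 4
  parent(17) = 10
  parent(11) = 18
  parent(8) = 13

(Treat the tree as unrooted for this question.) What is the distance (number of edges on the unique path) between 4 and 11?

5

The path is 4 – 14 – 3 – 15 – 18 – 11, which has 5 edges.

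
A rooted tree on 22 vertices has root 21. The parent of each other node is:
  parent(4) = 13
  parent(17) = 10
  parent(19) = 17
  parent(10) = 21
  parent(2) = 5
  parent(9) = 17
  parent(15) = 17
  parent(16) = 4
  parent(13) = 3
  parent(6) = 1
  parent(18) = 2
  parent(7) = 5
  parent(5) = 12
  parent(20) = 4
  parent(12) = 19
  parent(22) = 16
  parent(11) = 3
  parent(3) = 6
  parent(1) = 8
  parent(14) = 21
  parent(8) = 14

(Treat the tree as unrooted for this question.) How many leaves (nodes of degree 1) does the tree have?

7

Exactly 7 nodes have a single neighbour: 7, 9, 11, 15, 18, 20, 22.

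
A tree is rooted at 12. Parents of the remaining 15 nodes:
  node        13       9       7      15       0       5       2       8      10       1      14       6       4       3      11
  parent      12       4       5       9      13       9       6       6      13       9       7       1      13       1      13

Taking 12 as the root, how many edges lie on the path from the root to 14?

12 – 13 – 4 – 9 – 5 – 7 – 14 — 6 edges.

6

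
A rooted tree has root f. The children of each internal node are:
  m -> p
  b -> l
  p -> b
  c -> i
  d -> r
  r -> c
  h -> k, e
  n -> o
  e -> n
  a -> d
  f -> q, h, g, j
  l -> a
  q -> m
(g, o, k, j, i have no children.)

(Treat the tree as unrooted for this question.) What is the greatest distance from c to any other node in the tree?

13

A farthest node from c is o.
The path c–r–d–a–l–b–p–m–q–f–h–e–n–o has 13 edges.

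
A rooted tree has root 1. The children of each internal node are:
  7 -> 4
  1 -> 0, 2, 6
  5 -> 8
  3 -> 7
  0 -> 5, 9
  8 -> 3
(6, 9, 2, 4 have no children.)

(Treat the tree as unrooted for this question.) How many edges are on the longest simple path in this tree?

7

Starting from 6, a farthest node is 4 at distance 7.
One longest path: 6–1–0–5–8–3–7–4.
So the diameter is 7.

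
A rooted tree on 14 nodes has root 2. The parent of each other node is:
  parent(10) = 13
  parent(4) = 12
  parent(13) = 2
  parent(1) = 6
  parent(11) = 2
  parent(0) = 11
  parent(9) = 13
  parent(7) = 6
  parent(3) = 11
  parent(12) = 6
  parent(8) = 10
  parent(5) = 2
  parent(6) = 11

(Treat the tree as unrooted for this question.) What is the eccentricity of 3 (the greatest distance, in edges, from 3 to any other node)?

5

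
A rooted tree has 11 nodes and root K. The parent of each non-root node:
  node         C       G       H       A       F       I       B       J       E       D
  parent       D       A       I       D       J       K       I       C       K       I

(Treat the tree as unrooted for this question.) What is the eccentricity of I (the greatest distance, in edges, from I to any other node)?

Distances from I peak at 4, attained at F.
I-D-C-J-F

4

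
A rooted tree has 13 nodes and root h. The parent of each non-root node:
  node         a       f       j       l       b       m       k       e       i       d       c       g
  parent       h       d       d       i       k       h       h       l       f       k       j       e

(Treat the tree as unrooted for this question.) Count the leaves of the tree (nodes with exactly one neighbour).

5

The leaves are a, b, c, g, m.
That is 5 leaves.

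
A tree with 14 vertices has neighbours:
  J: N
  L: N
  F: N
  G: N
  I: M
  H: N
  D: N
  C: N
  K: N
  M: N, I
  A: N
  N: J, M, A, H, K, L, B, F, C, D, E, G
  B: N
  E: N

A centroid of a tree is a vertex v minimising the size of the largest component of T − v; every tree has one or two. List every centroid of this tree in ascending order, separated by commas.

N

If N is removed the pieces have sizes 2, 1, 1, 1, 1, 1, 1, 1, 1, 1, 1, 1, all ≤ ⌊14/2⌋ = 7.
Every other node leaves some component of size > 7, so the centroid is unique.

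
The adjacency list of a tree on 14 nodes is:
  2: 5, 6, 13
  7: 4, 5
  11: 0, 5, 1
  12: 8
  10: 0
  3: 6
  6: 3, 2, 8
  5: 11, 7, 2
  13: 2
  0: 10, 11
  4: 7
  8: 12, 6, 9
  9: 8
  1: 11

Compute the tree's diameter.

7

BFS from 10 reaches 9 last, at distance 7; BFS from 9 confirms no node is farther.
Path: 10 – 0 – 11 – 5 – 2 – 6 – 8 – 9.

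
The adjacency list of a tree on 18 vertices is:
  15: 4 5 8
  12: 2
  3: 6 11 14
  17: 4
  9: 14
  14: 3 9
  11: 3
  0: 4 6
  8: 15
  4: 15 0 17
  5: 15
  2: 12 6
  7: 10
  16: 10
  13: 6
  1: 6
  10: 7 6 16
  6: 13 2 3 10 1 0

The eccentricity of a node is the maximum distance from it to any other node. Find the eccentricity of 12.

6

Distances from 12 peak at 6, attained at 8 (5 also at distance 6).
12–2–6–0–4–15–8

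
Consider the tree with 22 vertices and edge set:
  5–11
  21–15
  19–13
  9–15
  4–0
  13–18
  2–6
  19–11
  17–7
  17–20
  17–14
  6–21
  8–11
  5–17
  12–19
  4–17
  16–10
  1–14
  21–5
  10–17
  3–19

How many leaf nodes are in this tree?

11

Exactly 11 nodes have a single neighbour: 0, 1, 2, 3, 7, 8, 9, 12, 16, 18, 20.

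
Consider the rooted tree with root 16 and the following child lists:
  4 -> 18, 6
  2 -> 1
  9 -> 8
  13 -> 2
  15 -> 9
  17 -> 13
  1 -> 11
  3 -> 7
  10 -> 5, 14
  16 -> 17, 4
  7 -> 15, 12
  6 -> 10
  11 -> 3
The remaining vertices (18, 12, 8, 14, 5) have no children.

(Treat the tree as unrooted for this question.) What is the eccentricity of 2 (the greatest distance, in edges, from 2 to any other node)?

A farthest node from 2 is 8 (5, 14 also at distance 7).
The path 2–1–11–3–7–15–9–8 has 7 edges.

7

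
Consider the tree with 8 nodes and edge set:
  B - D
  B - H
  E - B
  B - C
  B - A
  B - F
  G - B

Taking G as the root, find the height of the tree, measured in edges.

D sits deepest: G-B-D — 2 edges from the root.

2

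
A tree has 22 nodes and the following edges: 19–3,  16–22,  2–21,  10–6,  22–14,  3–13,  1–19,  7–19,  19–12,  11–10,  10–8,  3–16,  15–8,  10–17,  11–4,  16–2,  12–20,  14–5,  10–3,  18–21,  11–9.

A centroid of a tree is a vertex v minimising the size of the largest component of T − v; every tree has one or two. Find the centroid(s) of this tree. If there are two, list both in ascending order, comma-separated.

3

If 3 is removed the pieces have sizes 8, 7, 5, 1, all ≤ ⌊22/2⌋ = 11.
No neighbour of 3 does as well, so 3 is the unique centroid.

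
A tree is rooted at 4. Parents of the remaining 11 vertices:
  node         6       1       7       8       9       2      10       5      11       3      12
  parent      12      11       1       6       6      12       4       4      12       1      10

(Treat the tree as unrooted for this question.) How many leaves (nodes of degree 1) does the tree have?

Degree-1 nodes: 2, 3, 5, 7, 8, 9 — 6 of them.

6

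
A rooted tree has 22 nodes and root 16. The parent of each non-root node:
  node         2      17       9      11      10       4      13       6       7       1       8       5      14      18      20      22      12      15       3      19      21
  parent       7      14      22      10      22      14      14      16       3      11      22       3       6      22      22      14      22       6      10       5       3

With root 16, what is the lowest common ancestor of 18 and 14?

18's ancestor chain is 18, 22, 14, 6, 16 and 14's is 14, 6, 16; they first meet at 14.

14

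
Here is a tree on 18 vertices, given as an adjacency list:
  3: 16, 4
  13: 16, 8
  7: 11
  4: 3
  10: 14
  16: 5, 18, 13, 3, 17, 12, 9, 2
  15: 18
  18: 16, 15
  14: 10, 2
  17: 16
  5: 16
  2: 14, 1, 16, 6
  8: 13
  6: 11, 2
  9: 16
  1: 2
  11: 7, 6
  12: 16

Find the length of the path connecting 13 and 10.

4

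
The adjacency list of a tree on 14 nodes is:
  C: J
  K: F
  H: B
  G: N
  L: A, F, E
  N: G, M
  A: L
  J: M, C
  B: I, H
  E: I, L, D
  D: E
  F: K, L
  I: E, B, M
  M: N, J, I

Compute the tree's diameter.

7

BFS from G reaches K last, at distance 7; BFS from K confirms no node is farther.
Path: G-N-M-I-E-L-F-K.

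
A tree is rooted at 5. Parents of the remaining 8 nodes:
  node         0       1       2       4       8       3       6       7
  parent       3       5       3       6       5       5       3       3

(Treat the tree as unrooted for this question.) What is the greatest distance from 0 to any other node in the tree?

3

Distances from 0 peak at 3, attained at 1 (4, 8 also at distance 3).
0 – 3 – 5 – 1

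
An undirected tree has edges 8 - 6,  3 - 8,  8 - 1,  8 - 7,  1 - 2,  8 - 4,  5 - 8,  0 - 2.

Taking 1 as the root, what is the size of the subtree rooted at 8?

6

8's subtree: {8, 5, 7, 6, 4, 3}, size 6.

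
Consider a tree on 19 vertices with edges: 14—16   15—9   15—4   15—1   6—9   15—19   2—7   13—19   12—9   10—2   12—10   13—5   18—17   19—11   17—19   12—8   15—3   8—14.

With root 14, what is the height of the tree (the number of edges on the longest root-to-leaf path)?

A deepest node is 5, reached by 14–8–12–9–15–19–13–5.
That path has 7 edges, so the height is 7.

7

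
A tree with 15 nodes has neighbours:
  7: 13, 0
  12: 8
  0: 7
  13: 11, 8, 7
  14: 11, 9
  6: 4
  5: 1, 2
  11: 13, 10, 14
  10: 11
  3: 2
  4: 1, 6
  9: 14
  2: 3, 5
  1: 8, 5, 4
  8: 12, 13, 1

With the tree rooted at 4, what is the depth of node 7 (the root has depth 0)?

4

4 – 1 – 8 – 13 – 7 — 4 edges.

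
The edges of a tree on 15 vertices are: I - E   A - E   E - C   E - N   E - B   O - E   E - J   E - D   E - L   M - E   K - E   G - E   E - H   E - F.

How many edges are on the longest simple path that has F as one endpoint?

A farthest node from F is N (C, O, A, D, M, B, K, G, I, H, J, L also at distance 2).
The path F-E-N has 2 edges.

2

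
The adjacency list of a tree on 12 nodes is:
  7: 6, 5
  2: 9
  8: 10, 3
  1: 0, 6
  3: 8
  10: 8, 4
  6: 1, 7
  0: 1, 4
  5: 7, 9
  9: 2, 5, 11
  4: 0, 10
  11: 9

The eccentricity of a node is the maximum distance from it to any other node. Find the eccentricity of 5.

8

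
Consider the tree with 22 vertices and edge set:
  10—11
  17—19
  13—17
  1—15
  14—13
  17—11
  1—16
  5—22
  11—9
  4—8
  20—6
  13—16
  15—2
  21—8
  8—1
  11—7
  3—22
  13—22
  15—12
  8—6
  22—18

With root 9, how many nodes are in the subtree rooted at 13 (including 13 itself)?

16

The subtree rooted at 13 contains: 13, 16, 22, 14, 1, 5, 18, 3, 8, 15, 4, 21, 6, 12, 2, 20 — 16 nodes.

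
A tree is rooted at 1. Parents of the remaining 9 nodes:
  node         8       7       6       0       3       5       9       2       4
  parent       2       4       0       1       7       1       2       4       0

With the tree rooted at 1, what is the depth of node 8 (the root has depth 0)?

4

1 – 0 – 4 – 2 – 8 — 4 edges.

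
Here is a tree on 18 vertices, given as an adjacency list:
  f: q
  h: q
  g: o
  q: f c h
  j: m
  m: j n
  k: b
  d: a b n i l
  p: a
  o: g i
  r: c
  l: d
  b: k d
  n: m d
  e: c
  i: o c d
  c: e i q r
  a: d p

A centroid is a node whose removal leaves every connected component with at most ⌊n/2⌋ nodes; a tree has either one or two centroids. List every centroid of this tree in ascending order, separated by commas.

d, i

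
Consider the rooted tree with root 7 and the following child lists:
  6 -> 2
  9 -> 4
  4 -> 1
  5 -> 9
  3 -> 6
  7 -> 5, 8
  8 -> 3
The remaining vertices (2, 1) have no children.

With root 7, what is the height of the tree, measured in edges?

The longest root-to-leaf path is 7 → 8 → 3 → 6 → 2 (4 edges).

4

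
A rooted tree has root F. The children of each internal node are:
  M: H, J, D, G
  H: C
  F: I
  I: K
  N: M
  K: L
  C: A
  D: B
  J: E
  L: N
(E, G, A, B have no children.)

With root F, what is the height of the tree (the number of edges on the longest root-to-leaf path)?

A sits deepest: F – I – K – L – N – M – H – C – A — 8 edges from the root.

8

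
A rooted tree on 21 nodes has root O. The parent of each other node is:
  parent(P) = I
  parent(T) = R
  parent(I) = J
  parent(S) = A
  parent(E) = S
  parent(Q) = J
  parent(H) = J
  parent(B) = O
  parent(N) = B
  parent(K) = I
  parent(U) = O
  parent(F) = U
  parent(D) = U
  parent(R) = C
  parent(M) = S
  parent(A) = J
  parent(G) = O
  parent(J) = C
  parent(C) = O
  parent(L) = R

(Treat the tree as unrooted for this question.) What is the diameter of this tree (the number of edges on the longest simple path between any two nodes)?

7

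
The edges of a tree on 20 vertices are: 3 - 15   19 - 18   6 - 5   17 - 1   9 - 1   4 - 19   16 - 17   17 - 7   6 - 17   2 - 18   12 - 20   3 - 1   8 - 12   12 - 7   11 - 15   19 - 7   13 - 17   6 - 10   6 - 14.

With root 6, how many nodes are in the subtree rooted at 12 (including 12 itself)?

3

Descendants of 12 (including itself): 12, 8, 20. That's 3.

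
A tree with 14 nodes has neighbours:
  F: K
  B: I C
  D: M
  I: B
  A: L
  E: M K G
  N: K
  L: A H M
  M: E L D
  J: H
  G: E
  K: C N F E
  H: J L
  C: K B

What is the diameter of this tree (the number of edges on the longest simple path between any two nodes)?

8

A longest path is I - B - C - K - E - M - L - H - J, with 8 edges.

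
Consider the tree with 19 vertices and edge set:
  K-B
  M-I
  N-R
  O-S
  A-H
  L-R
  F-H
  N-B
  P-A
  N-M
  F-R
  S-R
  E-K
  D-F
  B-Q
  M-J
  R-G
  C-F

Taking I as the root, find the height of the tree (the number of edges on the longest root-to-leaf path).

7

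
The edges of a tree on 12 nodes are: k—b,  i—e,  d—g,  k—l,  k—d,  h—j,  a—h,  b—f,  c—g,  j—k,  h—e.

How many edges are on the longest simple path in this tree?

A longest path is i-e-h-j-k-d-g-c, with 7 edges.

7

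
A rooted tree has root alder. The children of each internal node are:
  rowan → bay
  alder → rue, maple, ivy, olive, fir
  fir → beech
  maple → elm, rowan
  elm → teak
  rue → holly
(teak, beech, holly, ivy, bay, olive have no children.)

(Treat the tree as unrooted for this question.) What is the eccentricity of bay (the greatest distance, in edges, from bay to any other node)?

The node farthest from bay is beech (holly also at distance 5), via bay-rowan-maple-alder-fir-beech — 5 edges.

5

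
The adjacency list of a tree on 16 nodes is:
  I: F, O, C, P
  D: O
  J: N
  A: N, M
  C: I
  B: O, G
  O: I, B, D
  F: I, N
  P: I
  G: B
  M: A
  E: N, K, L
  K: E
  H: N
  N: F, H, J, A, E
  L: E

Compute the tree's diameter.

7

A longest path is G – B – O – I – F – N – E – L, with 7 edges.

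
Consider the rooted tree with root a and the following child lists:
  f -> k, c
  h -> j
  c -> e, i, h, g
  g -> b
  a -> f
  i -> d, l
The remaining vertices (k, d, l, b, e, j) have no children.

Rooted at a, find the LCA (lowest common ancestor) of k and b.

k's ancestor chain is k, f, a and b's is b, g, c, f, a; they first meet at f.

f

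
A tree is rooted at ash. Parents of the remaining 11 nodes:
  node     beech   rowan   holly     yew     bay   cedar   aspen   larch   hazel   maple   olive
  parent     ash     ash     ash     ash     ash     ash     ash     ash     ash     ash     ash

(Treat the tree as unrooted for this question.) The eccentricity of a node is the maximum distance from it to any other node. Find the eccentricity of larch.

2

Distances from larch peak at 2, attained at bay (rowan, beech, cedar, aspen, hazel, holly, olive, maple, yew also at distance 2).
larch-ash-bay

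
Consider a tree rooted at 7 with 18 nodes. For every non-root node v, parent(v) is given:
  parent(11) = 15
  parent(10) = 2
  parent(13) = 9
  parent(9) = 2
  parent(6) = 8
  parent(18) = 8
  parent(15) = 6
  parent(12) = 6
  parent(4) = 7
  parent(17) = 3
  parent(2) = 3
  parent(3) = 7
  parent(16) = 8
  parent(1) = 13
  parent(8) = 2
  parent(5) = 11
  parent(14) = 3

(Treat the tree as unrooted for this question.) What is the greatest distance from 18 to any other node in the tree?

A farthest node from 18 is 4 (5, 1 also at distance 5).
The path 18–8–2–3–7–4 has 5 edges.

5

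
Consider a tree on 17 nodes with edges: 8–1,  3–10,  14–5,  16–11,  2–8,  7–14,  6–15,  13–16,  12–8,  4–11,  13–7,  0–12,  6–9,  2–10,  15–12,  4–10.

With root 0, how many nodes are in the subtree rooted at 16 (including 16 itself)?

5

Descendants of 16 (including itself): 16, 13, 7, 14, 5. That's 5.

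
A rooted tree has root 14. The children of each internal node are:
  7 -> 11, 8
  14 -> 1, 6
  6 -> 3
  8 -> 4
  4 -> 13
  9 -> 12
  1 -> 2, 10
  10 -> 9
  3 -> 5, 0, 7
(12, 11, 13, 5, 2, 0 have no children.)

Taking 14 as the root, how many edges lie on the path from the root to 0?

Climbing from 0 to the root: 0 – 3 – 6 – 14. That's 3 steps.

3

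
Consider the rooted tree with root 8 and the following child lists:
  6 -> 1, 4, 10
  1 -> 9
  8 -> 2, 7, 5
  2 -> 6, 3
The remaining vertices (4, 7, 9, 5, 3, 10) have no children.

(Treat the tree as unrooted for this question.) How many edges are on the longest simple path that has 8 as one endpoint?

The node farthest from 8 is 9, via 8–2–6–1–9 — 4 edges.

4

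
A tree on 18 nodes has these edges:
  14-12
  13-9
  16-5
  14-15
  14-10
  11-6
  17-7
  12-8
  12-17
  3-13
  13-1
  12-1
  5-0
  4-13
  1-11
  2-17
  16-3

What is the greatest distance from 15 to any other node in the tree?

The node farthest from 15 is 0, via 15 – 14 – 12 – 1 – 13 – 3 – 16 – 5 – 0 — 8 edges.

8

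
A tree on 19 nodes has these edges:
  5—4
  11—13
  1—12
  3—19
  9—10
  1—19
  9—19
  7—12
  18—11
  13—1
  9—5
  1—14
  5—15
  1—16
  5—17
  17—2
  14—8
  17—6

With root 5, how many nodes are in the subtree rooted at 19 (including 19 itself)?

11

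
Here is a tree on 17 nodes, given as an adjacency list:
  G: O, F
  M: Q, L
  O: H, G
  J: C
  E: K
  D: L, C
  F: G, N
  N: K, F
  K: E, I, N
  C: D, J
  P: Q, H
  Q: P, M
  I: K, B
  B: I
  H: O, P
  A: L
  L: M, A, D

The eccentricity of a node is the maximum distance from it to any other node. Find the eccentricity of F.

The node farthest from F is J, via F – G – O – H – P – Q – M – L – D – C – J — 10 edges.

10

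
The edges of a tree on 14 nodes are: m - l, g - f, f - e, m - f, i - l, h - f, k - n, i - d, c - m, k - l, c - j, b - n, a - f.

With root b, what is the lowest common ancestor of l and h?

Ancestors of l (toward the root): l, k, n, b.
Ancestors of h: h, f, m, l, k, n, b.
The deepest node appearing in both lists is l.

l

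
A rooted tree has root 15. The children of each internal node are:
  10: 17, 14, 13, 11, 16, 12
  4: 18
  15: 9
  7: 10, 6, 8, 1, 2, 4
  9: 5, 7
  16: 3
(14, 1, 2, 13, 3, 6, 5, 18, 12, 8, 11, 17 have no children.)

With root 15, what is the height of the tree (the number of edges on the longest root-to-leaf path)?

The longest root-to-leaf path is 15-9-7-10-16-3 (5 edges).

5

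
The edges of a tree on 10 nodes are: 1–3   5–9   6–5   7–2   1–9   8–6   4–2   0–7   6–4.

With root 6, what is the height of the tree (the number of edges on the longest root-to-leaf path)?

The longest root-to-leaf path is 6 → 4 → 2 → 7 → 0 (4 edges).

4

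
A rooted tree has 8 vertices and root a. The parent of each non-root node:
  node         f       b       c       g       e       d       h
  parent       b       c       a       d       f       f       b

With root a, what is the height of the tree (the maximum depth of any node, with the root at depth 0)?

5

A deepest node is g, reached by a → c → b → f → d → g.
That path has 5 edges, so the height is 5.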